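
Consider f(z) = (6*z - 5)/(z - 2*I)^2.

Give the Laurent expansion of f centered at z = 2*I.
Put w = z - (2*I), i.e. z = w + 2*I. The denominator is w^2, so it suffices to rewrite the numerator in powers of w.

P(z) = 6*z - 5
P(w + 2*I) = -5 + 12*I + 6*w

Dividing each term by w^2:
  f = (-5 + 12*I)/w^2 + 6/w

Substituting back w = z - 2*I:
  f(z) = (-5 + 12*I)/(z - 2*I)^2 + 6/(z - 2*I)

The series is finite because the numerator is a polynomial; the negative powers form the principal part, and the coefficient of 1/(z - 2*I) gives Res(f, 2*I) = 6.

Final answer: (-5 + 12*I)/(z - 2*I)^2 + 6/(z - 2*I)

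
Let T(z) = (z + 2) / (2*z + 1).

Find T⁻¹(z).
Set w = T(z) = (z + 2) / (2*z + 1) and solve for z:
  w*(2*z + 1) = z + 2
  w + z*(2*w - 1) - 2 = 0
  z*(2*w - 1) = 2 - w
  z = (w - 2)/(1 - 2*w)
Renaming the variable, T⁻¹(z) = (z - 2)/(-2*z + 1) = (-z + 2)/(2*z - 1).
(Check: ad - bc = -3 ≠ 0, so T is invertible.)

Final answer: (-z + 2)/(2*z - 1)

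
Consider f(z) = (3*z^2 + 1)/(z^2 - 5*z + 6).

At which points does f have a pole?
The singularities of f are the zeros of the denominator. Factoring,
  z^2 - 5*z + 6 = (z - 2)*(z - 3)
so the candidates are z = 2, z = 3.

Check the numerator P(z) = 3*z^2 + 1 at each one:
  P(2) = 13 ≠ 0, so z = 2 is a (simple) pole.
  P(3) = 28 ≠ 0, so z = 3 is a (simple) pole.

Poles of f: {2, 3}

Final answer: {2, 3}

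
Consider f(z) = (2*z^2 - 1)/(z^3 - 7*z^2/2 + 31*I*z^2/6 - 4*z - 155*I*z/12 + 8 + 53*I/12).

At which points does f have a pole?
The singularities of f are the zeros of the denominator. Factoring,
  z^3 - 7*z^2/2 + 31*I*z^2/6 - 4*z - 155*I*z/12 + 8 + 53*I/12 = (z - 2 + 3*I/2)*(z - 1/2 + 3*I)*(z - 1 + 2*I/3)
so the candidates are z = 2 - 3*I/2, z = 1/2 - 3*I, z = 1 - 2*I/3.

Check the numerator P(z) = 2*z^2 - 1 at each one:
  P(2 - 3*I/2) = 5/2 - 12*I ≠ 0, so z = 2 - 3*I/2 is a (simple) pole.
  P(1/2 - 3*I) = -37/2 - 6*I ≠ 0, so z = 1/2 - 3*I is a (simple) pole.
  P(1 - 2*I/3) = 1/9 - 8*I/3 ≠ 0, so z = 1 - 2*I/3 is a (simple) pole.

Poles of f: {1/2 - 3*I, 1 - 2*I/3, 2 - 3*I/2}

Final answer: {1/2 - 3*I, 1 - 2*I/3, 2 - 3*I/2}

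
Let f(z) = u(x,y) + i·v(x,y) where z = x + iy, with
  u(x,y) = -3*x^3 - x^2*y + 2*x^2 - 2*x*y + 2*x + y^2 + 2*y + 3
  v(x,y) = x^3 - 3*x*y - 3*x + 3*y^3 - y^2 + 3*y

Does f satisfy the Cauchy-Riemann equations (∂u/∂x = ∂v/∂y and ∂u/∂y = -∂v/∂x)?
∂u/∂x = -9*x^2 - 2*x*y + 4*x - 2*y + 2
∂v/∂y = -3*x + 9*y^2 - 2*y + 3
∂u/∂y = -x^2 - 2*x + 2*y + 2
∂v/∂x = 3*x^2 - 3*y - 3
∂u/∂x ≠ ∂v/∂y and ∂u/∂y ≠ -∂v/∂x; the Cauchy-Riemann equations are not satisfied, so f is not analytic.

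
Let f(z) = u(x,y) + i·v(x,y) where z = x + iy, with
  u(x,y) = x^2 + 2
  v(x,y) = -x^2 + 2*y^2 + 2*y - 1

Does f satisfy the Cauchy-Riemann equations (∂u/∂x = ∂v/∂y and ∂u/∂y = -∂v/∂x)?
∂u/∂x = 2*x
∂v/∂y = 4*y + 2
∂u/∂y = 0
∂v/∂x = -2*x
∂u/∂x ≠ ∂v/∂y and ∂u/∂y ≠ -∂v/∂x; the Cauchy-Riemann equations are not satisfied, so f is not analytic.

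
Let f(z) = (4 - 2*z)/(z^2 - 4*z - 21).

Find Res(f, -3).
Write f(z) = P(z)/Q(z) with P(z) = 4 - 2*z and Q(z) = z^2 - 4*z - 21.
The denominator factors as Q(z) = (z - 7)*(z + 3), so z = -3 is a simple zero of Q and P is analytic there; z = -3 is therefore a simple pole and
  Res(f, z₀) = P(z₀)/Q'(z₀).

Q'(z) = 2*z - 4, so Q'(-3) = -10.
P(-3) = 10.

Res(f, -3) = (10)/(-10) = -1

Final answer: -1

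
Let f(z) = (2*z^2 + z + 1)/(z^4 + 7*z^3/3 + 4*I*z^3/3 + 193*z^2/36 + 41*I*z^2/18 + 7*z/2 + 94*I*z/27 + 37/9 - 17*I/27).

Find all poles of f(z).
The singularities of f are the zeros of the denominator. Factoring,
  z^4 + 7*z^3/3 + 4*I*z^3/3 + 193*z^2/36 + 41*I*z^2/18 + 7*z/2 + 94*I*z/27 + 37/9 - 17*I/27 = (z - 2*I/3)*(z + 2/3 + 3*I/2)*(z + 2/3 + 2*I)*(z + 1 - 3*I/2)
so the candidates are z = 2*I/3, z = -2/3 - 3*I/2, z = -2/3 - 2*I, z = -1 + 3*I/2.

Check the numerator P(z) = 2*z^2 + z + 1 at each one:
  P(2*I/3) = 1/9 + 2*I/3 ≠ 0, so z = 2*I/3 is a (simple) pole.
  P(-2/3 - 3*I/2) = -59/18 + 5*I/2 ≠ 0, so z = -2/3 - 3*I/2 is a (simple) pole.
  P(-2/3 - 2*I) = -61/9 + 10*I/3 ≠ 0, so z = -2/3 - 2*I is a (simple) pole.
  P(-1 + 3*I/2) = -5/2 - 9*I/2 ≠ 0, so z = -1 + 3*I/2 is a (simple) pole.

Poles of f: {-1 + 3*I/2, -2/3 - 2*I, -2/3 - 3*I/2, 2*I/3}

Final answer: {-1 + 3*I/2, -2/3 - 2*I, -2/3 - 3*I/2, 2*I/3}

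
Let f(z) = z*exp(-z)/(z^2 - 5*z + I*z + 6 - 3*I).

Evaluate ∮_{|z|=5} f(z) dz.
pi*(-3 - I)*exp(-2 + I) + pi*(3 + 3*I)*exp(-3)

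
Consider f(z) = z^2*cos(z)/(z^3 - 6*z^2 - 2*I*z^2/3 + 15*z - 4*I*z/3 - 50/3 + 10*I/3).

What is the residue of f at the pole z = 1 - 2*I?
Write f(z) = P(z)/Q(z) with P(z) = z^2*cos(z) and Q(z) = z^3 - 6*z^2 - 2*I*z^2/3 + 15*z - 4*I*z/3 - 50/3 + 10*I/3.
The denominator factors as Q(z) = (z - 2 - 2*I/3)*(z - 3 - 2*I)*(z - 1 + 2*I), so z = 1 - 2*I is a simple zero of Q and P is analytic there; z = 1 - 2*I is therefore a simple pole and
  Res(f, z₀) = P(z₀)/Q'(z₀).

Q'(z) = 3*z^2 - 12*z - 4*I*z/3 + 15 - 4*I/3, so Q'(1 - 2*I) = -26/3 + 28*I/3.
P(1 - 2*I) = (-3 - 4*I)*cos(1 - 2*I).

Res(f, 1 - 2*I) = ((-3 - 4*I)*cos(1 - 2*I))/(-26/3 + 28*I/3) = (-51/730 + 141*I/365)*cos(1 - 2*I)

Final answer: (-51/730 + 141*I/365)*cos(1 - 2*I)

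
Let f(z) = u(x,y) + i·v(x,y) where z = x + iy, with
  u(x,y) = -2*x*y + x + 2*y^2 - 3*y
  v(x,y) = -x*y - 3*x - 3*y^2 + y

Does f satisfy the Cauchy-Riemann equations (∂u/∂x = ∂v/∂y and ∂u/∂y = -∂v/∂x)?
∂u/∂x = 1 - 2*y
∂v/∂y = -x - 6*y + 1
∂u/∂y = -2*x + 4*y - 3
∂v/∂x = -y - 3
∂u/∂x ≠ ∂v/∂y and ∂u/∂y ≠ -∂v/∂x; the Cauchy-Riemann equations are not satisfied, so f is not analytic.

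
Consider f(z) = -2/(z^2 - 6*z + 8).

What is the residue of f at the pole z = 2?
Write f(z) = P(z)/Q(z) with P(z) = -2 and Q(z) = z^2 - 6*z + 8.
The denominator factors as Q(z) = (z - 4)*(z - 2), so z = 2 is a simple zero of Q and P is analytic there; z = 2 is therefore a simple pole and
  Res(f, z₀) = P(z₀)/Q'(z₀).

Q'(z) = 2*z - 6, so Q'(2) = -2.
P(2) = -2.

Res(f, 2) = (-2)/(-2) = 1

Final answer: 1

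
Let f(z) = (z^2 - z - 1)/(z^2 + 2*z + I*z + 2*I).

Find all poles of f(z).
The singularities of f are the zeros of the denominator. Factoring,
  z^2 + 2*z + I*z + 2*I = (z + I)*(z + 2)
so the candidates are z = -I, z = -2.

Check the numerator P(z) = z^2 - z - 1 at each one:
  P(-I) = -2 + I ≠ 0, so z = -I is a (simple) pole.
  P(-2) = 5 ≠ 0, so z = -2 is a (simple) pole.

Poles of f: {-2, -I}

Final answer: {-2, -I}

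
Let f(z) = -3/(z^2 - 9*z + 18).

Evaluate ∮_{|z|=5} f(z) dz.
By the residue theorem, ∮_C f(z) dz = 2πi · (sum of the residues of f at the poles inside |z| = 5).

The denominator factors as (z - 3)*(z - 6), so the singularities of f are simple poles at z = 3, z = 6.
  |3|² = 9 < 25 = 5², so this pole is inside the contour.
  |6|² = 36 > 25 = 5², so this pole is outside the contour.

With P(z) = -3 and Q(z) = z^2 - 9*z + 18, each pole is simple, so Res(f, z₀) = P(z₀)/Q'(z₀) with Q'(z) = 2*z - 9.
  Res(f, 3) = P(3)/Q'(3) = (-3)/(-3) = 1

∮_C f(z) dz = 2πi · (1) = 2*I*pi

Final answer: 2*I*pi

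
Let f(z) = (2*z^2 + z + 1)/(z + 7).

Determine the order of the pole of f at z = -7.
Factor the denominator:
  z + 7 = (z + 7)

The numerator P(z) = 2*z^2 + z + 1 has P(-7) = 92 ≠ 0, so no factor of (z + 7) cancels.
Near z = -7 we can therefore write f(z) = g(z)/(z + 7) with g analytic at -7 and g(-7) ≠ 0 (g is just the numerator).

Hence z = -7 is a pole of order 1.

Final answer: 1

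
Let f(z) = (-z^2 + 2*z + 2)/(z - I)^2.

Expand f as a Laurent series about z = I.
Put w = z - (I), i.e. z = w + I. The denominator is w^2, so it suffices to rewrite the numerator in powers of w.

P(z) = -z^2 + 2*z + 2
P(w + I) = 3 + 2*I + (2 - 2*I)*w - w^2

Dividing each term by w^2:
  f = (3 + 2*I)/w^2 + (2 - 2*I)/w - 1

Substituting back w = z - I:
  f(z) = (3 + 2*I)/(z - I)^2 + (2 - 2*I)/(z - I) - 1

The series is finite because the numerator is a polynomial; the negative powers form the principal part, and the coefficient of 1/(z - I) gives Res(f, I) = 2 - 2*I.

Final answer: (3 + 2*I)/(z - I)^2 + (2 - 2*I)/(z - I) - 1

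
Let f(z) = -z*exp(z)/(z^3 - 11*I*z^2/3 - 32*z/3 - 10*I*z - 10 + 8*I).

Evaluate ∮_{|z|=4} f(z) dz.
By the residue theorem, ∮_C f(z) dz = 2πi · (sum of the residues of f at the poles inside |z| = 4).

The denominator factors as (z - 3 - 3*I)*(z - I)*(z + 3 + I/3), so the singularities of f are simple poles at z = 3 + 3*I, z = I, z = -3 - I/3.
  |3 + 3*I|² = 18 > 16 = 4², so this pole is outside the contour.
  |I|² = 1 < 16 = 4², so this pole is inside the contour.
  |-3 - I/3|² = 82/9 < 16 = 4², so this pole is inside the contour.

With P(z) = -z*exp(z) and Q(z) = z^3 - 11*I*z^2/3 - 32*z/3 - 10*I*z - 10 + 8*I, each pole is simple, so Res(f, z₀) = P(z₀)/Q'(z₀) with Q'(z) = 3*z^2 - 22*I*z/3 - 32/3 - 10*I.
  Res(f, I) = P(I)/Q'(I) = (-I*exp(I))/(-19/3 - 10*I) = (90/1261 + 57*I/1261)*exp(I)
  Res(f, -3 - I/3) = P(-3 - I/3)/Q'(-3 - I/3) = ((3 + I/3)*exp(-3 - I/3))/(122/9 + 18*I) = (945/10282 - 501*I/5141)*exp(-3 - I/3)

Sum of residues inside C: (945/10282 - 501*I/5141)*exp(-3 - I/3) + (90/1261 + 57*I/1261)*exp(I)
∮_C f(z) dz = 2πi · ((945/10282 - 501*I/5141)*exp(-3 - I/3) + (90/1261 + 57*I/1261)*exp(I)) = pi*(-114/1261 + 180*I/1261)*exp(I) + pi*(1002/5141 + 945*I/5141)*exp(-3 - I/3)

Final answer: pi*(-114/1261 + 180*I/1261)*exp(I) + pi*(1002/5141 + 945*I/5141)*exp(-3 - I/3)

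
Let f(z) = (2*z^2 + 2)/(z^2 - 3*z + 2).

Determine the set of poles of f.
The singularities of f are the zeros of the denominator. Factoring,
  z^2 - 3*z + 2 = (z - 1)*(z - 2)
so the candidates are z = 1, z = 2.

Check the numerator P(z) = 2*z^2 + 2 at each one:
  P(1) = 4 ≠ 0, so z = 1 is a (simple) pole.
  P(2) = 10 ≠ 0, so z = 2 is a (simple) pole.

Poles of f: {1, 2}

Final answer: {1, 2}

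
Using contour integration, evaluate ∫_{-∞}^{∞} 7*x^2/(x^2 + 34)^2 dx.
Let f(z) = 7*z^2/(z^2 + 34)^2. The denominator has no real zeros and deg Q - deg P = 2 ≥ 2, so the integral of f over the upper semicircle |z| = R tends to 0 as R → ∞. Closing the contour in the upper half-plane,
  ∫_{-∞}^{∞} f(x) dx = 2πi · Σ Res(f, z_k)  over the poles with Im z_k > 0.

Zeros of the denominator: z^2 + 34 = 0 gives z = ±sqrt(34)*I.
Upper half-plane: z = sqrt(34)*I (a pole of order 2).

Write f(z) = g(z)/(z - sqrt(34)*I)^2 with g(z) = 7*z^2/(z + sqrt(34)*I)^2. For a double pole, Res(f, z₀) = g'(z₀):
  g'(z) = 14*sqrt(34)*I*z/(z + sqrt(34)*I)^3
  Res(f, sqrt(34)*I) = g'(sqrt(34)*I) = -7*sqrt(34)*I/136

∫_{-∞}^{∞} f(x) dx = 2πi · (-7*sqrt(34)*I/136) = 7*sqrt(34)*pi/68

Final answer: 7*sqrt(34)*pi/68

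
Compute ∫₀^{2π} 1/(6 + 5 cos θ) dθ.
2*sqrt(11)*pi/11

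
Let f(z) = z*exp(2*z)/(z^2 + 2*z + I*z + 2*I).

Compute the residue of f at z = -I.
Write f(z) = P(z)/Q(z) with P(z) = z*exp(2*z) and Q(z) = z^2 + 2*z + I*z + 2*I.
The denominator factors as Q(z) = (z + I)*(z + 2), so z = -I is a simple zero of Q and P is analytic there; z = -I is therefore a simple pole and
  Res(f, z₀) = P(z₀)/Q'(z₀).

Q'(z) = 2*z + 2 + I, so Q'(-I) = 2 - I.
P(-I) = -I*exp(-2*I).

Res(f, -I) = (-I*exp(-2*I))/(2 - I) = (1/5 - 2*I/5)*exp(-2*I)

Final answer: (1/5 - 2*I/5)*exp(-2*I)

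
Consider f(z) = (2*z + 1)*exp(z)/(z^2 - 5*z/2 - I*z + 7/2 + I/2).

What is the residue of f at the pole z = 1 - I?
(18/37 + 40*I/37)*exp(1 - I)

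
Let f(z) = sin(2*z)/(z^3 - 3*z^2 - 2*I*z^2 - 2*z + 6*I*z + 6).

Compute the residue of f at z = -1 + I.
Write f(z) = P(z)/Q(z) with P(z) = sin(2*z) and Q(z) = z^3 - 3*z^2 - 2*I*z^2 - 2*z + 6*I*z + 6.
The denominator factors as Q(z) = (z - 1 - I)*(z + 1 - I)*(z - 3), so z = -1 + I is a simple zero of Q and P is analytic there; z = -1 + I is therefore a simple pole and
  Res(f, z₀) = P(z₀)/Q'(z₀).

Q'(z) = 3*z^2 - 6*z - 4*I*z - 2 + 6*I, so Q'(-1 + I) = 8 - 2*I.
P(-1 + I) = -sin(2 - 2*I).

Res(f, -1 + I) = (-sin(2 - 2*I))/(8 - 2*I) = (-2/17 - I/34)*sin(2 - 2*I)

Final answer: (-2/17 - I/34)*sin(2 - 2*I)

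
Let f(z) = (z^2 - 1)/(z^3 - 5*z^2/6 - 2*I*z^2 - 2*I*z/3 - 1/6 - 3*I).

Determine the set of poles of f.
The singularities of f are the zeros of the denominator. Factoring,
  z^3 - 5*z^2/6 - 2*I*z^2 - 2*I*z/3 - 1/6 - 3*I = (z + I)*(z + 2/3 - I)*(z - 3/2 - 2*I)
so the candidates are z = -I, z = -2/3 + I, z = 3/2 + 2*I.

Check the numerator P(z) = z^2 - 1 at each one:
  P(-I) = -2 ≠ 0, so z = -I is a (simple) pole.
  P(-2/3 + I) = -14/9 - 4*I/3 ≠ 0, so z = -2/3 + I is a (simple) pole.
  P(3/2 + 2*I) = -11/4 + 6*I ≠ 0, so z = 3/2 + 2*I is a (simple) pole.

Poles of f: {-2/3 + I, -I, 3/2 + 2*I}

Final answer: {-2/3 + I, -I, 3/2 + 2*I}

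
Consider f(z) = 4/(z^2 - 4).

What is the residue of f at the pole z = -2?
Write f(z) = P(z)/Q(z) with P(z) = 4 and Q(z) = z^2 - 4.
The denominator factors as Q(z) = (z + 2)*(z - 2), so z = -2 is a simple zero of Q and P is analytic there; z = -2 is therefore a simple pole and
  Res(f, z₀) = P(z₀)/Q'(z₀).

Q'(z) = 2*z, so Q'(-2) = -4.
P(-2) = 4.

Res(f, -2) = (4)/(-4) = -1

Final answer: -1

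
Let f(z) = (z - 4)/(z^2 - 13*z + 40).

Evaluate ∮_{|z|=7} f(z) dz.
-2*I*pi/3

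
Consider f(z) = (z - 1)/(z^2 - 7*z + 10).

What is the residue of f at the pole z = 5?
Write f(z) = P(z)/Q(z) with P(z) = z - 1 and Q(z) = z^2 - 7*z + 10.
The denominator factors as Q(z) = (z - 2)*(z - 5), so z = 5 is a simple zero of Q and P is analytic there; z = 5 is therefore a simple pole and
  Res(f, z₀) = P(z₀)/Q'(z₀).

Q'(z) = 2*z - 7, so Q'(5) = 3.
P(5) = 4.

Res(f, 5) = (4)/(3) = 4/3

Final answer: 4/3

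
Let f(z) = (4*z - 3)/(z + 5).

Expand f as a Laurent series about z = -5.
Put w = z - (-5), i.e. z = w - 5. The denominator is w, so it suffices to rewrite the numerator in powers of w.

P(z) = 4*z - 3
P(w - 5) = -23 + 4*w

Dividing each term by w:
  f = -23/w + 4

Substituting back w = z + 5:
  f(z) = -23/(z + 5) + 4

The series is finite because the numerator is a polynomial; the negative powers form the principal part, and the coefficient of 1/(z + 5) gives Res(f, -5) = -23.

Final answer: -23/(z + 5) + 4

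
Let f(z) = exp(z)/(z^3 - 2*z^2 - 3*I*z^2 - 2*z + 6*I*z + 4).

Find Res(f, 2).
(1/20 + 3*I/20)*exp(2)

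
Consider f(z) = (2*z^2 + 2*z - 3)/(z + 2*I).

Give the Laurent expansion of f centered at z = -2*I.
Put w = z - (-2*I), i.e. z = w - 2*I. The denominator is w, so it suffices to rewrite the numerator in powers of w.

P(z) = 2*z^2 + 2*z - 3
P(w - 2*I) = -11 - 4*I + (2 - 8*I)*w + 2*w^2

Dividing each term by w:
  f = (-11 - 4*I)/w + 2 - 8*I + 2*w

Substituting back w = z + 2*I:
  f(z) = (-11 - 4*I)/(z + 2*I) + 2 - 8*I + 2*(z + 2*I)

The series is finite because the numerator is a polynomial; the negative powers form the principal part, and the coefficient of 1/(z + 2*I) gives Res(f, -2*I) = -11 - 4*I.

Final answer: (-11 - 4*I)/(z + 2*I) + 2 - 8*I + 2*(z + 2*I)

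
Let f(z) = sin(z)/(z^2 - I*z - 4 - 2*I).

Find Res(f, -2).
(4/17 - I/17)*sin(2)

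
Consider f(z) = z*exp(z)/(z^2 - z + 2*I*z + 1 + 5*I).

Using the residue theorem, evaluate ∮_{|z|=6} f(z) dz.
By the residue theorem, ∮_C f(z) dz = 2πi · (sum of the residues of f at the poles inside |z| = 6).

The denominator factors as (z - 2 + 3*I)*(z + 1 - I), so the singularities of f are simple poles at z = 2 - 3*I, z = -1 + I.
  |2 - 3*I|² = 13 < 36 = 6², so this pole is inside the contour.
  |-1 + I|² = 2 < 36 = 6², so this pole is inside the contour.

With P(z) = z*exp(z) and Q(z) = z^2 - z + 2*I*z + 1 + 5*I, each pole is simple, so Res(f, z₀) = P(z₀)/Q'(z₀) with Q'(z) = 2*z - 1 + 2*I.
  Res(f, 2 - 3*I) = P(2 - 3*I)/Q'(2 - 3*I) = ((2 - 3*I)*exp(2 - 3*I))/(3 - 4*I) = (18/25 - I/25)*exp(2 - 3*I)
  Res(f, -1 + I) = P(-1 + I)/Q'(-1 + I) = ((-1 + I)*exp(-1 + I))/(-3 + 4*I) = (7/25 + I/25)*exp(-1 + I)

Sum of residues inside C: (18/25 - I/25)*exp(2 - 3*I) + (7/25 + I/25)*exp(-1 + I)
∮_C f(z) dz = 2πi · ((18/25 - I/25)*exp(2 - 3*I) + (7/25 + I/25)*exp(-1 + I)) = pi*(2/25 + 36*I/25)*exp(2 - 3*I) + pi*(-2/25 + 14*I/25)*exp(-1 + I)

Final answer: pi*(2/25 + 36*I/25)*exp(2 - 3*I) + pi*(-2/25 + 14*I/25)*exp(-1 + I)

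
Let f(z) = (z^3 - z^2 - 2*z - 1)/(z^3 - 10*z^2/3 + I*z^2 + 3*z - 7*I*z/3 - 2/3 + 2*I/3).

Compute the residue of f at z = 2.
Write f(z) = P(z)/Q(z) with P(z) = z^3 - z^2 - 2*z - 1 and Q(z) = z^3 - 10*z^2/3 + I*z^2 + 3*z - 7*I*z/3 - 2/3 + 2*I/3.
The denominator factors as Q(z) = (z - 1 + I)*(z - 2)*(z - 1/3), so z = 2 is a simple zero of Q and P is analytic there; z = 2 is therefore a simple pole and
  Res(f, z₀) = P(z₀)/Q'(z₀).

Q'(z) = 3*z^2 - 20*z/3 + 2*I*z + 3 - 7*I/3, so Q'(2) = 5/3 + 5*I/3.
P(2) = -1.

Res(f, 2) = (-1)/(5/3 + 5*I/3) = -3/10 + 3*I/10

Final answer: -3/10 + 3*I/10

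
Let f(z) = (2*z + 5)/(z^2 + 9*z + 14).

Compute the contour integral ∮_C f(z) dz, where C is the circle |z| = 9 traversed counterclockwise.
By the residue theorem, ∮_C f(z) dz = 2πi · (sum of the residues of f at the poles inside |z| = 9).

The denominator factors as (z + 7)*(z + 2), so the singularities of f are simple poles at z = -7, z = -2.
  |-7|² = 49 < 81 = 9², so this pole is inside the contour.
  |-2|² = 4 < 81 = 9², so this pole is inside the contour.

With P(z) = 2*z + 5 and Q(z) = z^2 + 9*z + 14, each pole is simple, so Res(f, z₀) = P(z₀)/Q'(z₀) with Q'(z) = 2*z + 9.
  Res(f, -7) = P(-7)/Q'(-7) = (-9)/(-5) = 9/5
  Res(f, -2) = P(-2)/Q'(-2) = (1)/(5) = 1/5

Sum of residues inside C: 2
∮_C f(z) dz = 2πi · (2) = 4*I*pi

Final answer: 4*I*pi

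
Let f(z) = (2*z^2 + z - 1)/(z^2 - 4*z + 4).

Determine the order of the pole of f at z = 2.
2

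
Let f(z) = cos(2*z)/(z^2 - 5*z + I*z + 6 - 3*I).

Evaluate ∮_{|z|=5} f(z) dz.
By the residue theorem, ∮_C f(z) dz = 2πi · (sum of the residues of f at the poles inside |z| = 5).

The denominator factors as (z - 2 + I)*(z - 3), so the singularities of f are simple poles at z = 2 - I, z = 3.
  |2 - I|² = 5 < 25 = 5², so this pole is inside the contour.
  |3|² = 9 < 25 = 5², so this pole is inside the contour.

With P(z) = cos(2*z) and Q(z) = z^2 - 5*z + I*z + 6 - 3*I, each pole is simple, so Res(f, z₀) = P(z₀)/Q'(z₀) with Q'(z) = 2*z - 5 + I.
  Res(f, 2 - I) = P(2 - I)/Q'(2 - I) = (cos(4 - 2*I))/(-1 - I) = (-1/2 + I/2)*cos(4 - 2*I)
  Res(f, 3) = P(3)/Q'(3) = (cos(6))/(1 + I) = (1/2 - I/2)*cos(6)

Sum of residues inside C: (1/2 - I/2)*cos(6) + (-1/2 + I/2)*cos(4 - 2*I)
∮_C f(z) dz = 2πi · ((1/2 - I/2)*cos(6) + (-1/2 + I/2)*cos(4 - 2*I)) = pi*(1 + I)*cos(6) + pi*(-1 - I)*cos(4 - 2*I)

Final answer: pi*(1 + I)*cos(6) + pi*(-1 - I)*cos(4 - 2*I)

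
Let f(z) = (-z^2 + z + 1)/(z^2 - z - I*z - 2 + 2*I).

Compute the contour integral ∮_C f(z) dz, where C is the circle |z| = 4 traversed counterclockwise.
2*pi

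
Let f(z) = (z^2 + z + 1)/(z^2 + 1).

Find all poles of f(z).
{-I, I}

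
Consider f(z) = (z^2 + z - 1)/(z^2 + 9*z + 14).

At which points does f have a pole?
{-7, -2}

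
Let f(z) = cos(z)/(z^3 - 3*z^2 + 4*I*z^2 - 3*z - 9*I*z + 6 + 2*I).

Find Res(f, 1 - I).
Write f(z) = P(z)/Q(z) with P(z) = cos(z) and Q(z) = z^3 - 3*z^2 + 4*I*z^2 - 3*z - 9*I*z + 6 + 2*I.
The denominator factors as Q(z) = (z + 2*I)*(z - 2 + I)*(z - 1 + I), so z = 1 - I is a simple zero of Q and P is analytic there; z = 1 - I is therefore a simple pole and
  Res(f, z₀) = P(z₀)/Q'(z₀).

Q'(z) = 3*z^2 - 6*z + 8*I*z - 3 - 9*I, so Q'(1 - I) = -1 - I.
P(1 - I) = cos(1 - I).

Res(f, 1 - I) = (cos(1 - I))/(-1 - I) = (-1/2 + I/2)*cos(1 - I)

Final answer: (-1/2 + I/2)*cos(1 - I)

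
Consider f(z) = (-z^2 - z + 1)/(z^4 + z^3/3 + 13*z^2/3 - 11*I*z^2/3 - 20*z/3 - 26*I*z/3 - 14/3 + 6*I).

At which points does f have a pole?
{-1 - 3*I, -1 + I, 2/3 + I, 1 + I}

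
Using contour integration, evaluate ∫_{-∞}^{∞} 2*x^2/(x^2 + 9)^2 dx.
Let f(z) = 2*z^2/(z^2 + 9)^2. The denominator has no real zeros and deg Q - deg P = 2 ≥ 2, so the integral of f over the upper semicircle |z| = R tends to 0 as R → ∞. Closing the contour in the upper half-plane,
  ∫_{-∞}^{∞} f(x) dx = 2πi · Σ Res(f, z_k)  over the poles with Im z_k > 0.

Zeros of the denominator: z^2 + 9 = 0 gives z = ±3*I.
Upper half-plane: z = 3*I (a pole of order 2).

Write f(z) = g(z)/(z - 3*I)^2 with g(z) = 2*z^2/(z + 3*I)^2. For a double pole, Res(f, z₀) = g'(z₀):
  g'(z) = 12*I*z/(z + 3*I)^3
  Res(f, 3*I) = g'(3*I) = -I/6

∫_{-∞}^{∞} f(x) dx = 2πi · (-I/6) = pi/3

Final answer: pi/3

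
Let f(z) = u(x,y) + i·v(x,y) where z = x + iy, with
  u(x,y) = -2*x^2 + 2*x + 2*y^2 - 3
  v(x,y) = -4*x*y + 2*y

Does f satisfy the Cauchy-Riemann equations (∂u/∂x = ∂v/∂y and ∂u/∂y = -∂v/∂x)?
∂u/∂x = 2 - 4*x
∂v/∂y = 2 - 4*x
∂u/∂y = 4*y
∂v/∂x = -4*y
∂u/∂x = ∂v/∂y and ∂u/∂y = -∂v/∂x hold identically; f is analytic.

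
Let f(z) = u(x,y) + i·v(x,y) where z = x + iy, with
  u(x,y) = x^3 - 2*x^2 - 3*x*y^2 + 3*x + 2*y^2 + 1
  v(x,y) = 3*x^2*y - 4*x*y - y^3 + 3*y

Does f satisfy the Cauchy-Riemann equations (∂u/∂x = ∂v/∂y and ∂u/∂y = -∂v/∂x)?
∂u/∂x = 3*x^2 - 4*x - 3*y^2 + 3
∂v/∂y = 3*x^2 - 4*x - 3*y^2 + 3
∂u/∂y = -6*x*y + 4*y
∂v/∂x = 6*x*y - 4*y
∂u/∂x = ∂v/∂y and ∂u/∂y = -∂v/∂x hold identically; f is analytic.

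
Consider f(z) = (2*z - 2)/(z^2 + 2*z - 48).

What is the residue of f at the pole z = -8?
Write f(z) = P(z)/Q(z) with P(z) = 2*z - 2 and Q(z) = z^2 + 2*z - 48.
The denominator factors as Q(z) = (z - 6)*(z + 8), so z = -8 is a simple zero of Q and P is analytic there; z = -8 is therefore a simple pole and
  Res(f, z₀) = P(z₀)/Q'(z₀).

Q'(z) = 2*z + 2, so Q'(-8) = -14.
P(-8) = -18.

Res(f, -8) = (-18)/(-14) = 9/7

Final answer: 9/7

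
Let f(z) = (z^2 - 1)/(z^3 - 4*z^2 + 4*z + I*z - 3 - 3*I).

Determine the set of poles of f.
{I, 1 - I, 3}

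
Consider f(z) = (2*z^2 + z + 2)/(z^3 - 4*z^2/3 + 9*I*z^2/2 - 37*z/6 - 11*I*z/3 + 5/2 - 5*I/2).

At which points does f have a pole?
{-3*I/2, 1/3 - I, 1 - 2*I}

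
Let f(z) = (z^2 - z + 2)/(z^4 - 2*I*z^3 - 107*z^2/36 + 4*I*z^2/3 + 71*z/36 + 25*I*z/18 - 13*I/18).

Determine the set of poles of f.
The singularities of f are the zeros of the denominator. Factoring,
  z^4 - 2*I*z^3 - 107*z^2/36 + 4*I*z^2/3 + 71*z/36 + 25*I*z/18 - 13*I/18 = (z - 1)*(z - 2*I/3)*(z + 3/2 - I)*(z - 1/2 - I/3)
so the candidates are z = 1, z = 2*I/3, z = -3/2 + I, z = 1/2 + I/3.

Check the numerator P(z) = z^2 - z + 2 at each one:
  P(1) = 2 ≠ 0, so z = 1 is a (simple) pole.
  P(2*I/3) = 14/9 - 2*I/3 ≠ 0, so z = 2*I/3 is a (simple) pole.
  P(-3/2 + I) = 19/4 - 4*I ≠ 0, so z = -3/2 + I is a (simple) pole.
  P(1/2 + I/3) = 59/36 ≠ 0, so z = 1/2 + I/3 is a (simple) pole.

Poles of f: {-3/2 + I, 2*I/3, 1/2 + I/3, 1}

Final answer: {-3/2 + I, 2*I/3, 1/2 + I/3, 1}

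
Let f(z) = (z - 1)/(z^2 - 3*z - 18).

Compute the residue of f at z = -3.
4/9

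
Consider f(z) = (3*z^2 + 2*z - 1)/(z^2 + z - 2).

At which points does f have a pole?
The singularities of f are the zeros of the denominator. Factoring,
  z^2 + z - 2 = (z + 2)*(z - 1)
so the candidates are z = -2, z = 1.

Check the numerator P(z) = 3*z^2 + 2*z - 1 at each one:
  P(-2) = 7 ≠ 0, so z = -2 is a (simple) pole.
  P(1) = 4 ≠ 0, so z = 1 is a (simple) pole.

Poles of f: {-2, 1}

Final answer: {-2, 1}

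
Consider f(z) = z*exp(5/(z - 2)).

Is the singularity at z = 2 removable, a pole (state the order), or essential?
Let u = z - 2. Then
  e^(5/u) = Σ_{k≥0} (5)^k/(k!·u^k) = 1 + 5/u + 25/(2*u^2) + 125/(6*u^3) + ...
which has infinitely many negative powers of u, so exp(5/(z - 2)) has an essential singularity at z = 2.
The extra factor z is a nonzero polynomial; if the product had at most a pole at z = 2, dividing by that polynomial would leave exp(5/(z - 2)) with at most a pole too — contradiction. (Equivalently, the product's Laurent series still has infinitely many negative powers.)
So the singularity is essential.

Final answer: essential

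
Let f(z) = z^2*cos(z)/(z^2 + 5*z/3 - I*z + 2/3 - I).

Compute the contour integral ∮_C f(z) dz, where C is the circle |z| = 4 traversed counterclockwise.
By the residue theorem, ∮_C f(z) dz = 2πi · (sum of the residues of f at the poles inside |z| = 4).

The denominator factors as (z + 2/3 - I)*(z + 1), so the singularities of f are simple poles at z = -2/3 + I, z = -1.
  |-2/3 + I|² = 13/9 < 16 = 4², so this pole is inside the contour.
  |-1|² = 1 < 16 = 4², so this pole is inside the contour.

With P(z) = z^2*cos(z) and Q(z) = z^2 + 5*z/3 - I*z + 2/3 - I, each pole is simple, so Res(f, z₀) = P(z₀)/Q'(z₀) with Q'(z) = 2*z + 5/3 - I.
  Res(f, -2/3 + I) = P(-2/3 + I)/Q'(-2/3 + I) = ((-5/9 - 4*I/3)*cos(2/3 - I))/(1/3 + I) = (-41/30 + I/10)*cos(2/3 - I)
  Res(f, -1) = P(-1)/Q'(-1) = (cos(1))/(-1/3 - I) = (-3/10 + 9*I/10)*cos(1)

Sum of residues inside C: (-41/30 + I/10)*cos(2/3 - I) + (-3/10 + 9*I/10)*cos(1)
∮_C f(z) dz = 2πi · ((-41/30 + I/10)*cos(2/3 - I) + (-3/10 + 9*I/10)*cos(1)) = pi*(-1/5 - 41*I/15)*cos(2/3 - I) + pi*(-9/5 - 3*I/5)*cos(1)

Final answer: pi*(-1/5 - 41*I/15)*cos(2/3 - I) + pi*(-9/5 - 3*I/5)*cos(1)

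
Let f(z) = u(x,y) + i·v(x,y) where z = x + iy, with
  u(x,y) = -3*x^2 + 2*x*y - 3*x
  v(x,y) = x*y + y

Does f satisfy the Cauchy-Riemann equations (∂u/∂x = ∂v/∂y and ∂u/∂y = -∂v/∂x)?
∂u/∂x = -6*x + 2*y - 3
∂v/∂y = x + 1
∂u/∂y = 2*x
∂v/∂x = y
∂u/∂x ≠ ∂v/∂y and ∂u/∂y ≠ -∂v/∂x; the Cauchy-Riemann equations are not satisfied, so f is not analytic.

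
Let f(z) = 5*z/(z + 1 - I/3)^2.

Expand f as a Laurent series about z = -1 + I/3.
Put w = z - (-1 + I/3), i.e. z = w - 1 + I/3. The denominator is w^2, so it suffices to rewrite the numerator in powers of w.

P(z) = 5*z
P(w - 1 + I/3) = -5 + 5*I/3 + 5*w

Dividing each term by w^2:
  f = (-5 + 5*I/3)/w^2 + 5/w

Substituting back w = z + 1 - I/3:
  f(z) = (-5 + 5*I/3)/(z + 1 - I/3)^2 + 5/(z + 1 - I/3)

The series is finite because the numerator is a polynomial; the negative powers form the principal part, and the coefficient of 1/(z + 1 - I/3) gives Res(f, -1 + I/3) = 5.

Final answer: (-5 + 5*I/3)/(z + 1 - I/3)^2 + 5/(z + 1 - I/3)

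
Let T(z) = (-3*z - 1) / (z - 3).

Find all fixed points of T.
T(z) = z means -3*z - 1 = z*(z - 3), i.e.
  z^2 + 1 = 0.
Discriminant: (0)^2 - 4*(1)*(1) = -4, so the roots are complex conjugates.
  z = (0 ± I*sqrt(4))/(2*(1))
Fixed points: {-I, I}

Final answer: {-I, I}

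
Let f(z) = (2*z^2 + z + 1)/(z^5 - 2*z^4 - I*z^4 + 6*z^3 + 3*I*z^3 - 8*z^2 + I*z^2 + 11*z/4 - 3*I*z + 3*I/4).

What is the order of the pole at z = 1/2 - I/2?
4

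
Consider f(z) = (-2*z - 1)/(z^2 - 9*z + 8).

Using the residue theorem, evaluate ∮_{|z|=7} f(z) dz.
By the residue theorem, ∮_C f(z) dz = 2πi · (sum of the residues of f at the poles inside |z| = 7).

The denominator factors as (z - 8)*(z - 1), so the singularities of f are simple poles at z = 8, z = 1.
  |8|² = 64 > 49 = 7², so this pole is outside the contour.
  |1|² = 1 < 49 = 7², so this pole is inside the contour.

With P(z) = -2*z - 1 and Q(z) = z^2 - 9*z + 8, each pole is simple, so Res(f, z₀) = P(z₀)/Q'(z₀) with Q'(z) = 2*z - 9.
  Res(f, 1) = P(1)/Q'(1) = (-3)/(-7) = 3/7

∮_C f(z) dz = 2πi · (3/7) = 6*I*pi/7

Final answer: 6*I*pi/7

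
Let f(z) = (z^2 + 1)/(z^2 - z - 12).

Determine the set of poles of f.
The singularities of f are the zeros of the denominator. Factoring,
  z^2 - z - 12 = (z + 3)*(z - 4)
so the candidates are z = -3, z = 4.

Check the numerator P(z) = z^2 + 1 at each one:
  P(-3) = 10 ≠ 0, so z = -3 is a (simple) pole.
  P(4) = 17 ≠ 0, so z = 4 is a (simple) pole.

Poles of f: {-3, 4}

Final answer: {-3, 4}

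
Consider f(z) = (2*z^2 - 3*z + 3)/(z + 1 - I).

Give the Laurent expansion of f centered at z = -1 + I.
Put w = z - (-1 + I), i.e. z = w - 1 + I. The denominator is w, so it suffices to rewrite the numerator in powers of w.

P(z) = 2*z^2 - 3*z + 3
P(w - 1 + I) = 6 - 7*I + (-7 + 4*I)*w + 2*w^2

Dividing each term by w:
  f = (6 - 7*I)/w - 7 + 4*I + 2*w

Substituting back w = z + 1 - I:
  f(z) = (6 - 7*I)/(z + 1 - I) - 7 + 4*I + 2*(z + 1 - I)

The series is finite because the numerator is a polynomial; the negative powers form the principal part, and the coefficient of 1/(z + 1 - I) gives Res(f, -1 + I) = 6 - 7*I.

Final answer: (6 - 7*I)/(z + 1 - I) - 7 + 4*I + 2*(z + 1 - I)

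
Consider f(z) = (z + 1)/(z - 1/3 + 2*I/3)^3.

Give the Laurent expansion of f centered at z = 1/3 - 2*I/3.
Put w = z - (1/3 - 2*I/3), i.e. z = w + 1/3 - 2*I/3. The denominator is w^3, so it suffices to rewrite the numerator in powers of w.

P(z) = z + 1
P(w + 1/3 - 2*I/3) = 4/3 - 2*I/3 + w

Dividing each term by w^3:
  f = (4/3 - 2*I/3)/w^3 + 1/w^2

Substituting back w = z - 1/3 + 2*I/3:
  f(z) = (4/3 - 2*I/3)/(z - 1/3 + 2*I/3)^3 + 1/(z - 1/3 + 2*I/3)^2

The series is finite because the numerator is a polynomial; the negative powers form the principal part.

Final answer: (4/3 - 2*I/3)/(z - 1/3 + 2*I/3)^3 + 1/(z - 1/3 + 2*I/3)^2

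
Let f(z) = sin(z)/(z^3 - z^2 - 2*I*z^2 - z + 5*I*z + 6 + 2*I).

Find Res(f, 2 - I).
Write f(z) = P(z)/Q(z) with P(z) = sin(z) and Q(z) = z^3 - z^2 - 2*I*z^2 - z + 5*I*z + 6 + 2*I.
The denominator factors as Q(z) = (z + 1 - I)*(z - 2 + I)*(z - 2*I), so z = 2 - I is a simple zero of Q and P is analytic there; z = 2 - I is therefore a simple pole and
  Res(f, z₀) = P(z₀)/Q'(z₀).

Q'(z) = 3*z^2 - 2*z - 4*I*z - 1 + 5*I, so Q'(2 - I) = -13*I.
P(2 - I) = sin(2 - I).

Res(f, 2 - I) = (sin(2 - I))/(-13*I) = I*sin(2 - I)/13

Final answer: I*sin(2 - I)/13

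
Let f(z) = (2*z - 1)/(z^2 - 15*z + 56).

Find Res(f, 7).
-13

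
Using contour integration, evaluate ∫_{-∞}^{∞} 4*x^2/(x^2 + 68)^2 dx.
Let f(z) = 4*z^2/(z^2 + 68)^2. The denominator has no real zeros and deg Q - deg P = 2 ≥ 2, so the integral of f over the upper semicircle |z| = R tends to 0 as R → ∞. Closing the contour in the upper half-plane,
  ∫_{-∞}^{∞} f(x) dx = 2πi · Σ Res(f, z_k)  over the poles with Im z_k > 0.

Zeros of the denominator: z^2 + 68 = 0 gives z = ±2*sqrt(17)*I.
Upper half-plane: z = 2*sqrt(17)*I (a pole of order 2).

Write f(z) = g(z)/(z - 2*sqrt(17)*I)^2 with g(z) = 4*z^2/(z + 2*sqrt(17)*I)^2. For a double pole, Res(f, z₀) = g'(z₀):
  g'(z) = 16*sqrt(17)*I*z/(z + 2*sqrt(17)*I)^3
  Res(f, 2*sqrt(17)*I) = g'(2*sqrt(17)*I) = -sqrt(17)*I/34

∫_{-∞}^{∞} f(x) dx = 2πi · (-sqrt(17)*I/34) = sqrt(17)*pi/17

Final answer: sqrt(17)*pi/17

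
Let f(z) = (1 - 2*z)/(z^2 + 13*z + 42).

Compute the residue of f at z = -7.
-15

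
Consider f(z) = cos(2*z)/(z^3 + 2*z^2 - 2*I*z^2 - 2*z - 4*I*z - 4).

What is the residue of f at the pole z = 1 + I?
(3/20 - I/20)*cos(2 + 2*I)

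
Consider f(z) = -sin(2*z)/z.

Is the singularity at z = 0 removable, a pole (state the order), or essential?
removable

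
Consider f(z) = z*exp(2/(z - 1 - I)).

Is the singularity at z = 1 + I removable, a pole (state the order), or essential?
Let u = z - 1 - I. Then
  e^(2/u) = Σ_{k≥0} (2)^k/(k!·u^k) = 1 + 2/u + 2/u^2 + 4/(3*u^3) + ...
which has infinitely many negative powers of u, so exp(2/(z - 1 - I)) has an essential singularity at z = 1 + I.
The extra factor z is a nonzero polynomial; if the product had at most a pole at z = 1 + I, dividing by that polynomial would leave exp(2/(z - 1 - I)) with at most a pole too — contradiction. (Equivalently, the product's Laurent series still has infinitely many negative powers.)
So the singularity is essential.

Final answer: essential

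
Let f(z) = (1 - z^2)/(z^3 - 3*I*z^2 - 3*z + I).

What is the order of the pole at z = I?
Factor the denominator:
  z^3 - 3*I*z^2 - 3*z + I = (z - I)^3

The numerator P(z) = 1 - z^2 has P(I) = 2 ≠ 0, so no factor of (z - I) cancels.
Near z = I we can therefore write f(z) = g(z)/(z - I)^3 with g analytic at I and g(I) ≠ 0 (g is just the numerator).

Hence z = I is a pole of order 3.

Final answer: 3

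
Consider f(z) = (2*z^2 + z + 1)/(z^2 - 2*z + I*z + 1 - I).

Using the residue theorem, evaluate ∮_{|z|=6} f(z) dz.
pi*(4 + 10*I)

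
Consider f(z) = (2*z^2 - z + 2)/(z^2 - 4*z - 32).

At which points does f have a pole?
{-4, 8}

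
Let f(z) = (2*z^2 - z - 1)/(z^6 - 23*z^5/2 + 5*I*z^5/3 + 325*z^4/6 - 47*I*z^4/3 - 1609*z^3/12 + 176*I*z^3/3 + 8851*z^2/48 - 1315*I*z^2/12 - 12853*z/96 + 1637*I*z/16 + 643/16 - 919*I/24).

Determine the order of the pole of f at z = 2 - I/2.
Factor the denominator:
  z^6 - 23*z^5/2 + 5*I*z^5/3 + 325*z^4/6 - 47*I*z^4/3 - 1609*z^3/12 + 176*I*z^3/3 + 8851*z^2/48 - 1315*I*z^2/12 - 12853*z/96 + 1637*I*z/16 + 643/16 - 919*I/24 = (z - 2 + I/2)^4*(z - 3/2 - I/3)*(z - 2)

The numerator P(z) = 2*z^2 - z - 1 has P(2 - I/2) = 9/2 - 7*I/2 ≠ 0, so no factor of (z - 2 + I/2) cancels.
Near z = 2 - I/2 we can therefore write f(z) = g(z)/(z - 2 + I/2)^4 with g analytic at 2 - I/2 and g(2 - I/2) ≠ 0 (g is the numerator divided by the remaining denominator factors).

Hence z = 2 - I/2 is a pole of order 4.

Final answer: 4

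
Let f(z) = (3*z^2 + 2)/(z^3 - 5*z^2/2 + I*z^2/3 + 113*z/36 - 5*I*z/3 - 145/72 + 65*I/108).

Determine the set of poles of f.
The singularities of f are the zeros of the denominator. Factoring,
  z^3 - 5*z^2/2 + I*z^2/3 + 113*z/36 - 5*I*z/3 - 145/72 + 65*I/108 = (z - 3/2 - 2*I/3)*(z - 1/3 + 3*I/2)*(z - 2/3 - I/2)
so the candidates are z = 3/2 + 2*I/3, z = 1/3 - 3*I/2, z = 2/3 + I/2.

Check the numerator P(z) = 3*z^2 + 2 at each one:
  P(3/2 + 2*I/3) = 89/12 + 6*I ≠ 0, so z = 3/2 + 2*I/3 is a (simple) pole.
  P(1/3 - 3*I/2) = -53/12 - 3*I ≠ 0, so z = 1/3 - 3*I/2 is a (simple) pole.
  P(2/3 + I/2) = 31/12 + 2*I ≠ 0, so z = 2/3 + I/2 is a (simple) pole.

Poles of f: {1/3 - 3*I/2, 2/3 + I/2, 3/2 + 2*I/3}

Final answer: {1/3 - 3*I/2, 2/3 + I/2, 3/2 + 2*I/3}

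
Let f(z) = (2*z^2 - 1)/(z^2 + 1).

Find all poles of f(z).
The singularities of f are the zeros of the denominator. Factoring,
  z^2 + 1 = (z - I)*(z + I)
so the candidates are z = I, z = -I.

Check the numerator P(z) = 2*z^2 - 1 at each one:
  P(I) = -3 ≠ 0, so z = I is a (simple) pole.
  P(-I) = -3 ≠ 0, so z = -I is a (simple) pole.

Poles of f: {-I, I}

Final answer: {-I, I}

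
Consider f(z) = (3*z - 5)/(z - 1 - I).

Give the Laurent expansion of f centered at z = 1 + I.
Put w = z - (1 + I), i.e. z = w + 1 + I. The denominator is w, so it suffices to rewrite the numerator in powers of w.

P(z) = 3*z - 5
P(w + 1 + I) = -2 + 3*I + 3*w

Dividing each term by w:
  f = (-2 + 3*I)/w + 3

Substituting back w = z - 1 - I:
  f(z) = (-2 + 3*I)/(z - 1 - I) + 3

The series is finite because the numerator is a polynomial; the negative powers form the principal part, and the coefficient of 1/(z - 1 - I) gives Res(f, 1 + I) = -2 + 3*I.

Final answer: (-2 + 3*I)/(z - 1 - I) + 3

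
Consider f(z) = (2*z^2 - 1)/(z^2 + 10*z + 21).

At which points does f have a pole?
The singularities of f are the zeros of the denominator. Factoring,
  z^2 + 10*z + 21 = (z + 3)*(z + 7)
so the candidates are z = -3, z = -7.

Check the numerator P(z) = 2*z^2 - 1 at each one:
  P(-3) = 17 ≠ 0, so z = -3 is a (simple) pole.
  P(-7) = 97 ≠ 0, so z = -7 is a (simple) pole.

Poles of f: {-7, -3}

Final answer: {-7, -3}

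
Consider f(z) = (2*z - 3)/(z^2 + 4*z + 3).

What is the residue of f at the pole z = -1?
Write f(z) = P(z)/Q(z) with P(z) = 2*z - 3 and Q(z) = z^2 + 4*z + 3.
The denominator factors as Q(z) = (z + 3)*(z + 1), so z = -1 is a simple zero of Q and P is analytic there; z = -1 is therefore a simple pole and
  Res(f, z₀) = P(z₀)/Q'(z₀).

Q'(z) = 2*z + 4, so Q'(-1) = 2.
P(-1) = -5.

Res(f, -1) = (-5)/(2) = -5/2

Final answer: -5/2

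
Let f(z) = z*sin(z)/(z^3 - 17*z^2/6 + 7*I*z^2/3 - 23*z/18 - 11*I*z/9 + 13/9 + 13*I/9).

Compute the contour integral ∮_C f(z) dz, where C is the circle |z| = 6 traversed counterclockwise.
pi*(-15264/57677 + 27180*I/57677)*sin(3 - 2*I) + pi*(4824/35785 - 6612*I/35785)*sin(1/2 + I/3) + pi*(-1512/11645 + 3336*I/11645)*sin(2/3 + 2*I/3)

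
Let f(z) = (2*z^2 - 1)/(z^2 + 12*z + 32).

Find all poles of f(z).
The singularities of f are the zeros of the denominator. Factoring,
  z^2 + 12*z + 32 = (z + 8)*(z + 4)
so the candidates are z = -8, z = -4.

Check the numerator P(z) = 2*z^2 - 1 at each one:
  P(-8) = 127 ≠ 0, so z = -8 is a (simple) pole.
  P(-4) = 31 ≠ 0, so z = -4 is a (simple) pole.

Poles of f: {-8, -4}

Final answer: {-8, -4}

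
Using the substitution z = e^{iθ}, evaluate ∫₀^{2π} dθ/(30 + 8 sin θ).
Call the integral J. The integrand is 2π-periodic and we integrate over a full period, so shifting θ does not change the value (θ → θ + π/2 turns sin θ into cos θ). Hence
  J = ∫₀^{2π} dθ/(30 + 8 cos θ).
Put z = e^{iθ}: then cos θ = (z + 1/z)/2, dθ = dz/(iz), and z runs once counterclockwise around |z| = 1:
  J = ∮_{|z|=1} 1/(30 + 8*(z + 1/z)/2) · dz/(iz) = (2/i) ∮_{|z|=1} dz/(8*z^2 + 60*z + 8).
The roots of 8*z^2 + 60*z + 8 are z = (-30 ± sqrt(30^2 - 8^2))/8, with sqrt(836) = 2*sqrt(209); their product is 1, so only z₊ = -15/4 + sqrt(209)/4 lies inside the unit circle (z₋ = -15/4 - sqrt(209)/4 lies outside).
z₊ is a simple zero of q(z) = 8*z^2 + 60*z + 8, so Res(1/q, z₊) = 1/q'(z₊) with q'(z) = 16*z + 60; and q'(z₊) = 8*(z₊ - z₋) = 4*sqrt(209).
Therefore J = (2/i) · 2πi · 1/(4*sqrt(209)) = 2*pi/(2*sqrt(209)) = sqrt(209)*pi/209

Final answer: sqrt(209)*pi/209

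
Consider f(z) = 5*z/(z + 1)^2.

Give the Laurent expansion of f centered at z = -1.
-5/(z + 1)^2 + 5/(z + 1)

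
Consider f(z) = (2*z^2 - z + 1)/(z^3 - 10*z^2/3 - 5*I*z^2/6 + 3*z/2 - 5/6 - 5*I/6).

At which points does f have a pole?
The singularities of f are the zeros of the denominator. Factoring,
  z^3 - 10*z^2/3 - 5*I*z^2/6 + 3*z/2 - 5/6 - 5*I/6 = (z - 1/3 + 2*I/3)*(z - 3 - I)*(z - I/2)
so the candidates are z = 1/3 - 2*I/3, z = 3 + I, z = I/2.

Check the numerator P(z) = 2*z^2 - z + 1 at each one:
  P(1/3 - 2*I/3) = -2*I/9 ≠ 0, so z = 1/3 - 2*I/3 is a (simple) pole.
  P(3 + I) = 14 + 11*I ≠ 0, so z = 3 + I is a (simple) pole.
  P(I/2) = 1/2 - I/2 ≠ 0, so z = I/2 is a (simple) pole.

Poles of f: {I/2, 1/3 - 2*I/3, 3 + I}

Final answer: {I/2, 1/3 - 2*I/3, 3 + I}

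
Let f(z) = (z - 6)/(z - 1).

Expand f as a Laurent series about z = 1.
Put w = z - (1), i.e. z = w + 1. The denominator is w, so it suffices to rewrite the numerator in powers of w.

P(z) = z - 6
P(w + 1) = -5 + w

Dividing each term by w:
  f = -5/w + 1

Substituting back w = z - 1:
  f(z) = -5/(z - 1) + 1

The series is finite because the numerator is a polynomial; the negative powers form the principal part, and the coefficient of 1/(z - 1) gives Res(f, 1) = -5.

Final answer: -5/(z - 1) + 1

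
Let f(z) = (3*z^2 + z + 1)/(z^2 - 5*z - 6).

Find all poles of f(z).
The singularities of f are the zeros of the denominator. Factoring,
  z^2 - 5*z - 6 = (z - 6)*(z + 1)
so the candidates are z = 6, z = -1.

Check the numerator P(z) = 3*z^2 + z + 1 at each one:
  P(6) = 115 ≠ 0, so z = 6 is a (simple) pole.
  P(-1) = 3 ≠ 0, so z = -1 is a (simple) pole.

Poles of f: {-1, 6}

Final answer: {-1, 6}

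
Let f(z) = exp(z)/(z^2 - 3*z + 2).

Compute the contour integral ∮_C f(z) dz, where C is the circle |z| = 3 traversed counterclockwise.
By the residue theorem, ∮_C f(z) dz = 2πi · (sum of the residues of f at the poles inside |z| = 3).

The denominator factors as (z - 1)*(z - 2), so the singularities of f are simple poles at z = 1, z = 2.
  |1|² = 1 < 9 = 3², so this pole is inside the contour.
  |2|² = 4 < 9 = 3², so this pole is inside the contour.

With P(z) = exp(z) and Q(z) = z^2 - 3*z + 2, each pole is simple, so Res(f, z₀) = P(z₀)/Q'(z₀) with Q'(z) = 2*z - 3.
  Res(f, 1) = P(1)/Q'(1) = (exp(1))/(-1) = -exp(1)
  Res(f, 2) = P(2)/Q'(2) = (exp(2))/(1) = exp(2)

Sum of residues inside C: -exp(1) + exp(2)
∮_C f(z) dz = 2πi · (-exp(1) + exp(2)) = -2*exp(1)*I*pi + 2*I*pi*exp(2)

Final answer: -2*exp(1)*I*pi + 2*I*pi*exp(2)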